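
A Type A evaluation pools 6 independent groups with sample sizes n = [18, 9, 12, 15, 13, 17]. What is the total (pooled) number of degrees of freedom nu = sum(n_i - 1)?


nu = sum_i (n_i - 1)
nu = ((18 - 1) + (9 - 1) + (12 - 1) + (15 - 1) + (13 - 1) + (17 - 1))
nu = 17 + 8 + 11 + 14 + 12 + 16
nu = 78

78


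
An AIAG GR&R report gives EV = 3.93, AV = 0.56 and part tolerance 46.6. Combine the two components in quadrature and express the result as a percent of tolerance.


GRR = sqrt(EV^2 + AV^2) = sqrt(3.93^2 + 0.56^2) = 3.9696977
%GRR = GRR / tol * 100 = 3.9696977 / 46.6 * 100
%GRR = 8.5187

8.5187


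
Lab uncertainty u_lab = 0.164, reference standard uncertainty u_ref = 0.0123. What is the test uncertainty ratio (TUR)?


TUR = u_lab / u_ref
= 0.164 / 0.0123
= 13.3333

13.3333


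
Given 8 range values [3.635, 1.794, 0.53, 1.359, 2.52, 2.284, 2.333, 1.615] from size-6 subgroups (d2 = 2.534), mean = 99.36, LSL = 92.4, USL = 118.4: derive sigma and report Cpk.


R_bar = (3.635 + 1.794 + 0.53 + 1.359 + 2.52 + 2.284 + 2.333 + 1.615) / 8 = 2.00875
sigma = R_bar / d2 = 2.00875 / 2.534 = 0.79271902
Cp = (USL - LSL)/(6*sigma) = (118.4 - 92.4)/(6*0.79271902) = 5.4664
Cpu = (118.4 - 99.36)/(3*0.79271902) = 8.0062
Cpl = (99.36 - 92.4)/(3*0.79271902) = 2.9266
Cpk = min(Cpu, Cpl) = 2.9266

2.9266


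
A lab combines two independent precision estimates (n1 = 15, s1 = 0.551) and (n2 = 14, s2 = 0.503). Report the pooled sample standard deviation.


s_p = sqrt(((n1-1)*s1^2 + (n2-1)*s2^2) / (n1+n2-2))
numerator = (15-1)*0.551^2 + (14-1)*0.503^2 = 4.250414 + 3.289117 = 7.539531
denominator = 15 + 14 - 2 = 27
s_p^2 = 7.539531 / 27 = 0.27924189
s_p = sqrt(0.27924189) = 0.5284

0.5284


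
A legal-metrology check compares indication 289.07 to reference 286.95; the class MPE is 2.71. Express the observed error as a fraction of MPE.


e = indication - reference = 289.07 - 286.95 = 2.1200
|e| = 2.1200
ratio = |e| / MPE = 2.1200 / 2.71
ratio = 0.7823

0.7823


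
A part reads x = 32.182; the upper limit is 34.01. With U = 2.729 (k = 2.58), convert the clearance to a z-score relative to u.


u = U / k = 2.729 / 2.58 = 1.0577519
margin = |USL - x| = |34.01 - 32.182| = 1.828
z = margin / u = 1.828 / 1.0577519
z = 1.7282

1.7282


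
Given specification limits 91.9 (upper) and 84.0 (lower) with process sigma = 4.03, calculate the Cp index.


Cp = (USL - LSL) / (6 * sigma)
= (91.9 - 84.0) / (6 * 4.03)
= 7.9000 / 24.1800
= 0.3267

0.3267


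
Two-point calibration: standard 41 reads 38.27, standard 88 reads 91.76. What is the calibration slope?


slope = (y2 - y1) / (x2 - x1)
= (91.76 - 38.27) / (88 - 41)
= 53.4900 / 47
= 1.1381

1.1381


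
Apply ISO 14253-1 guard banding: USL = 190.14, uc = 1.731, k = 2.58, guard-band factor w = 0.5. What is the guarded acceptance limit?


U = k * uc = 2.58 * 1.731 = 4.46598
guard band g = w * U = 0.5 * 4.46598 = 2.23299
AL = USL - g = 190.14 - 2.23299
AL = 187.9070

187.9070


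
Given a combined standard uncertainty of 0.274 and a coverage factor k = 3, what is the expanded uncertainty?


U = k * uc
U = 3 * 0.274
U = 0.8220

0.8220


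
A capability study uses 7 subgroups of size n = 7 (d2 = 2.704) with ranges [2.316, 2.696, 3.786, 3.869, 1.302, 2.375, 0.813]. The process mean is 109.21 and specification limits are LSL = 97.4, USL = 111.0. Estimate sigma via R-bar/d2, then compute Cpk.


R_bar = (2.316 + 2.696 + 3.786 + 3.869 + 1.302 + 2.375 + 0.813) / 7 = 2.451
sigma = R_bar / d2 = 2.451 / 2.704 = 0.90643491
Cp = (USL - LSL)/(6*sigma) = (111.0 - 97.4)/(6*0.90643491) = 2.5006
Cpu = (111.0 - 109.21)/(3*0.90643491) = 0.6583
Cpl = (109.21 - 97.4)/(3*0.90643491) = 4.3430
Cpk = min(Cpu, Cpl) = 0.6583

0.6583


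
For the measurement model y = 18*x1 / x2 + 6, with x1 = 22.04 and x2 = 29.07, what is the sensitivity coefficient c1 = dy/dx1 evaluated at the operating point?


y = 18*x1 / x2 + 6
dy/dx1 = 18/x2
Evaluate at x2 = 29.07: c1 = 18 / 29.07
c1 = 0.6192

0.6192


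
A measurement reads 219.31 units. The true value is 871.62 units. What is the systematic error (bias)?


Systematic error = measured - true
= 219.31 - 871.62
= -652.3100

-652.3100


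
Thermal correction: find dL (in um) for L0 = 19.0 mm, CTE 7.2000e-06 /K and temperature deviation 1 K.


dL = L * alpha * dT
= 19.0 * 7.2000e-06 * 1
= 1.3680000e-04 mm
dL_um = 1.3680000e-04 * 1000 = 0.1368 um

0.1368


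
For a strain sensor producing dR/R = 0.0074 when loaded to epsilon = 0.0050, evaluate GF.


GF = (dR/R) / epsilon
= 0.0074 / 0.0050
= 1.4800

1.4800


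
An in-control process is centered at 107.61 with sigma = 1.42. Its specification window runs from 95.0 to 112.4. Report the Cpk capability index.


Cpu = (USL - mean) / (3*sigma) = (112.4 - 107.61) / (3*1.42) = 1.1244
Cpl = (mean - LSL) / (3*sigma) = (107.61 - 95.0) / (3*1.42) = 2.9601
Cpk = min(Cpu, Cpl) = 1.1244

1.1244


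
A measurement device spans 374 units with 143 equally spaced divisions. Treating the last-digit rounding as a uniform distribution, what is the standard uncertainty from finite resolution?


resolution = range / divisions
resolution = 374 / 143 = 2.6153846
u_res = resolution / (2*sqrt(3))
u_res = 2.6153846 / 3.4641016
u_res = 0.7550

0.7550


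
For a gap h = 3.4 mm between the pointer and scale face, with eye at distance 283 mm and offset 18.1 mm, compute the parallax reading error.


error = h * offset / d
= 3.4 * 18.1 / 283
= 0.2175

0.2175


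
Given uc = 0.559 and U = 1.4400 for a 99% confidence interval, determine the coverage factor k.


k = U / uc
k = 1.4400 / 0.559
k = 2.576

2.576


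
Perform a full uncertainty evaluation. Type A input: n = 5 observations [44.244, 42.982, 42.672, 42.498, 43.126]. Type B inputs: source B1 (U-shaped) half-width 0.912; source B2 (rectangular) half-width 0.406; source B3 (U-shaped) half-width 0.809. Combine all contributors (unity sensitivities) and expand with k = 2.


mean = (44.244 + 42.982 + 42.672 + 42.498 + 43.126) / 5 = 43.1044
s = sqrt(sum((x - mean)^2)/(n-1)) = 0.68352527
u_A = s / sqrt(n) = 0.68352527 / sqrt(5) = 0.30568179
u_B1 = 0.912 / sqrt(2) = 0.64488138
u_B2 = 0.406 / sqrt(3) = 0.23440421
u_B3 = 0.809 / sqrt(2) = 0.57204939
uc = sqrt(0.30568179^2 + 0.64488138^2 + 0.23440421^2 + 0.57204939^2) = 0.94419235
U = k * uc = 2 * 0.94419235
U = 1.8884

1.8884


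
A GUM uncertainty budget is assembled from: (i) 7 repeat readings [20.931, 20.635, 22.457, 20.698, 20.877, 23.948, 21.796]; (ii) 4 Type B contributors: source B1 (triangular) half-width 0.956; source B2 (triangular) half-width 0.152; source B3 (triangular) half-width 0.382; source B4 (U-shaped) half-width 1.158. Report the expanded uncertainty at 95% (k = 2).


mean = (20.931 + 20.635 + 22.457 + 20.698 + 20.877 + 23.948 + 21.796) / 7 = 21.62028571
s = sqrt(sum((x - mean)^2)/(n-1)) = 1.2246229
u_A = s / sqrt(n) = 1.2246229 / sqrt(7) = 0.46286395
u_B1 = 0.956 / sqrt(6) = 0.39028537
u_B2 = 0.152 / sqrt(6) = 0.06205374
u_B3 = 0.382 / sqrt(6) = 0.15595085
u_B4 = 1.158 / sqrt(2) = 0.81882965
uc = sqrt(0.46286395^2 + 0.39028537^2 + 0.06205374^2 + 0.15595085^2 + 0.81882965^2) = 1.0320945
U = k * uc = 2 * 1.0320945
U = 2.0642

2.0642


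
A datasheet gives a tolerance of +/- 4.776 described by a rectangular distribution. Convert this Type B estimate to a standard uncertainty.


u_B = half_width / sqrt(3)
u_B = 4.776 / 1.7320508
u_B = 2.7574

2.7574


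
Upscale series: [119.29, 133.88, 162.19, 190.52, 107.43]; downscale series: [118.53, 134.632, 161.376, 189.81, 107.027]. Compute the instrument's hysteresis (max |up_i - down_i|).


|119.29 - 118.53| = 0.7600
|133.88 - 134.632| = 0.7520
|162.19 - 161.376| = 0.8140
|190.52 - 189.81| = 0.7100
|107.43 - 107.027| = 0.4030
hysteresis = max(diffs) = 0.8140

0.8140


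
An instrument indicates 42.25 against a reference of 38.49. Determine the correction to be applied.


Correction = standard - reading
= 38.49 - 42.25
= -3.7600

-3.7600


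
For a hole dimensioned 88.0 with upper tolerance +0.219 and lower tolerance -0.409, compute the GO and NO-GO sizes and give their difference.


GO = nominal - lower_tol (smallest hole = maximum material condition)
GO = 88.0 - 0.409 = 87.591
NO-GO = nominal + upper_tol (largest hole = least material condition)
NO-GO = 88.0 + 0.219 = 88.219
spread = NO-GO - GO = 88.219 - 87.591 = 0.6280

0.6280


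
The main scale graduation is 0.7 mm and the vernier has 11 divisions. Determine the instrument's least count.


LC = MSD / n_div
= 0.7 / 11
= 0.0636

0.0636


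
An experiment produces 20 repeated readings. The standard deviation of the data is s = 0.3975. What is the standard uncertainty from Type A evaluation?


u_A = s / sqrt(n)
u_A = 0.3975 / sqrt(20)
u_A = 0.3975 / 4.472136
u_A = 0.0889

0.0889


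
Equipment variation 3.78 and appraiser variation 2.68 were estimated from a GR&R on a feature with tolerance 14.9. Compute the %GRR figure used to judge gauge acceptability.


GRR = sqrt(EV^2 + AV^2) = sqrt(3.78^2 + 2.68^2) = 4.6336595
%GRR = GRR / tol * 100 = 4.6336595 / 14.9 * 100
%GRR = 31.0984

31.0984


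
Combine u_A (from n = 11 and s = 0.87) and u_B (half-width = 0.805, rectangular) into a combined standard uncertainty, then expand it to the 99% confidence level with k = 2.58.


u_A = s / sqrt(n) = 0.87 / sqrt(11) = 0.26231487
u_B = half_width / sqrt(3) = 0.805 / sqrt(3) = 0.46476697
uc = sqrt(u_A^2 + u_B^2) = sqrt(0.26231487^2 + 0.46476697^2) = 0.53368289
U = k * uc = 2.58 * 0.53368289
U = 1.3769

1.3769


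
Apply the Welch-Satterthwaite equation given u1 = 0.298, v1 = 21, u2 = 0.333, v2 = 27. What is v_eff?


uc = sqrt(u1^2 + u2^2) = sqrt(0.298^2 + 0.333^2) = 0.44687023
v_eff = uc^4 / (u1^4/v1 + u2^4/v2)
= 0.44687023^4 / (0.298^4/21 + 0.333^4/27)
= 0.039877295 / 0.0008309521
v_eff = 47.9899

47.9899


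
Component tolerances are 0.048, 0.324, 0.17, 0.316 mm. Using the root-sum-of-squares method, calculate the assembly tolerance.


RSS = sqrt(0.048^2 + 0.324^2 + 0.17^2 + 0.316^2)
= sqrt(0.236036)
= 0.4858

0.4858


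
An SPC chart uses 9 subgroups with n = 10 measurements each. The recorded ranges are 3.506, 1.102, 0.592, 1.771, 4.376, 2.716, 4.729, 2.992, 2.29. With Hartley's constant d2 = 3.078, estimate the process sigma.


R_bar = (3.506 + 1.102 + 0.592 + 1.771 + 4.376 + 2.716 + 4.729 + 2.992 + 2.29) / 9
R_bar = 24.074 / 9 = 2.6748889
sigma_hat = R_bar / d2 = 2.6748889 / 3.078 = 0.8690

0.8690


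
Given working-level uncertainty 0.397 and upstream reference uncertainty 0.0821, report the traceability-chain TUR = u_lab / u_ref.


TUR = u_lab / u_ref
= 0.397 / 0.0821
= 4.8356

4.8356


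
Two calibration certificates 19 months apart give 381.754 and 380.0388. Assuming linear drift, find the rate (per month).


rate = (v2 - v1) / months
= (380.0388 - 381.754) / 19
= -1.7152 / 19
= -0.0903

-0.0903


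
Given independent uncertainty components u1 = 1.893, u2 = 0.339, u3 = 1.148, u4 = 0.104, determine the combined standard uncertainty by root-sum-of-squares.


uc = sqrt(1.893^2 + 0.339^2 + 1.148^2 + 0.104^2)
uc = sqrt(5.02709)
uc = 2.2421

2.2421


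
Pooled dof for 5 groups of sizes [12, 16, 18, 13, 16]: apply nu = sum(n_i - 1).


nu = sum_i (n_i - 1)
nu = ((12 - 1) + (16 - 1) + (18 - 1) + (13 - 1) + (16 - 1))
nu = 11 + 15 + 17 + 12 + 15
nu = 70

70


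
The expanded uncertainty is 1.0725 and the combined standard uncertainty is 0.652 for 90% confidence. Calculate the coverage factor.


k = U / uc
k = 1.0725 / 0.652
k = 1.645

1.645


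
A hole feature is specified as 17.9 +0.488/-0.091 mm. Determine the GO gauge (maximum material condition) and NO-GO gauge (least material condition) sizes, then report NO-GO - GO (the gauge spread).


GO = nominal - lower_tol (smallest hole = maximum material condition)
GO = 17.9 - 0.091 = 17.809
NO-GO = nominal + upper_tol (largest hole = least material condition)
NO-GO = 17.9 + 0.488 = 18.388
spread = NO-GO - GO = 18.388 - 17.809 = 0.5790

0.5790


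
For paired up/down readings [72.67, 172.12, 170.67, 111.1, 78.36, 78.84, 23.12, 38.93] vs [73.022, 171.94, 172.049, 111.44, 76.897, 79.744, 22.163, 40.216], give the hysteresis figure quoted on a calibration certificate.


|72.67 - 73.022| = 0.3520
|172.12 - 171.94| = 0.1800
|170.67 - 172.049| = 1.3790
|111.1 - 111.44| = 0.3400
|78.36 - 76.897| = 1.4630
|78.84 - 79.744| = 0.9040
|23.12 - 22.163| = 0.9570
|38.93 - 40.216| = 1.2860
hysteresis = max(diffs) = 1.4630

1.4630


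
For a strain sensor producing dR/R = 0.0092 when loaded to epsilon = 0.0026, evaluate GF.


GF = (dR/R) / epsilon
= 0.0092 / 0.0026
= 3.5385

3.5385


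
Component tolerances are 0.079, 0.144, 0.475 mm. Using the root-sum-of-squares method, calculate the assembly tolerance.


RSS = sqrt(0.079^2 + 0.144^2 + 0.475^2)
= sqrt(0.252602)
= 0.5026

0.5026


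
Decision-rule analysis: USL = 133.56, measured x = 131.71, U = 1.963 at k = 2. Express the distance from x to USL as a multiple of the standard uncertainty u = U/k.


u = U / k = 1.963 / 2 = 0.9815
margin = |USL - x| = |133.56 - 131.71| = 1.85
z = margin / u = 1.85 / 0.9815
z = 1.8849

1.8849


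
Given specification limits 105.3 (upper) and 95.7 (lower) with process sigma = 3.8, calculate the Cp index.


Cp = (USL - LSL) / (6 * sigma)
= (105.3 - 95.7) / (6 * 3.8)
= 9.6000 / 22.8000
= 0.4211

0.4211


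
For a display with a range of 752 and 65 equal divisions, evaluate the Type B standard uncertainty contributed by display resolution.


resolution = range / divisions
resolution = 752 / 65 = 11.569231
u_res = resolution / (2*sqrt(3))
u_res = 11.569231 / 3.4641016
u_res = 3.3397

3.3397


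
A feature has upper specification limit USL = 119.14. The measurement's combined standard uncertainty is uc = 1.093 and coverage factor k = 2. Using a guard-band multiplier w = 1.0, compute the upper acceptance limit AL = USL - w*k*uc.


U = k * uc = 2 * 1.093 = 2.186
guard band g = w * U = 1.0 * 2.186 = 2.186
AL = USL - g = 119.14 - 2.186
AL = 116.9540

116.9540


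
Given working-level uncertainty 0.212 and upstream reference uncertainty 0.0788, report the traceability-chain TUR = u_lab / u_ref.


TUR = u_lab / u_ref
= 0.212 / 0.0788
= 2.6904

2.6904


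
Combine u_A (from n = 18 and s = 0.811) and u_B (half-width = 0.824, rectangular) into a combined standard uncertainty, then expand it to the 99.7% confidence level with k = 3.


u_A = s / sqrt(n) = 0.811 / sqrt(18) = 0.19115453
u_B = half_width / sqrt(3) = 0.824 / sqrt(3) = 0.47573662
uc = sqrt(u_A^2 + u_B^2) = sqrt(0.19115453^2 + 0.47573662^2) = 0.51270399
U = k * uc = 3 * 0.51270399
U = 1.5381

1.5381


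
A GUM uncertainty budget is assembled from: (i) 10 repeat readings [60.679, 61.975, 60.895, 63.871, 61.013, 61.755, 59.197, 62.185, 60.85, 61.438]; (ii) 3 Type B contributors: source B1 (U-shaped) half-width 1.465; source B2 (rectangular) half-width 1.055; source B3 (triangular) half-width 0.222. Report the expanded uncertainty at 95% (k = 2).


mean = (60.679 + 61.975 + 60.895 + 63.871 + 61.013 + 61.755 + 59.197 + 62.185 + 60.85 + 61.438) / 10 = 61.3858
s = sqrt(sum((x - mean)^2)/(n-1)) = 1.2137402
u_A = s / sqrt(n) = 1.2137402 / sqrt(10) = 0.38381835
u_B1 = 1.465 / sqrt(2) = 1.0359114
u_B2 = 1.055 / sqrt(3) = 0.60910453
u_B3 = 0.222 / sqrt(6) = 0.09063112
uc = sqrt(0.38381835^2 + 1.0359114^2 + 0.60910453^2 + 0.09063112^2) = 1.2647732
U = k * uc = 2 * 1.2647732
U = 2.5295

2.5295


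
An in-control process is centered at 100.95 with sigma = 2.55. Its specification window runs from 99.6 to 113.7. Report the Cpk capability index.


Cpu = (USL - mean) / (3*sigma) = (113.7 - 100.95) / (3*2.55) = 1.6667
Cpl = (mean - LSL) / (3*sigma) = (100.95 - 99.6) / (3*2.55) = 0.1765
Cpk = min(Cpu, Cpl) = 0.1765

0.1765


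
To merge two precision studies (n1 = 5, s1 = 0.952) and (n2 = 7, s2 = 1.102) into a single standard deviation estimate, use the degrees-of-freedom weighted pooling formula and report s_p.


s_p = sqrt(((n1-1)*s1^2 + (n2-1)*s2^2) / (n1+n2-2))
numerator = (5-1)*0.952^2 + (7-1)*1.102^2 = 3.625216 + 7.286424 = 10.91164
denominator = 5 + 7 - 2 = 10
s_p^2 = 10.91164 / 10 = 1.091164
s_p = sqrt(1.091164) = 1.0446

1.0446


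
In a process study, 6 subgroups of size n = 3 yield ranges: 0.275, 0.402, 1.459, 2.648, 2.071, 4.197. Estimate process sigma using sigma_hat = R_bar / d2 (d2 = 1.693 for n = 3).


R_bar = (0.275 + 0.402 + 1.459 + 2.648 + 2.071 + 4.197) / 6
R_bar = 11.052 / 6 = 1.842
sigma_hat = R_bar / d2 = 1.842 / 1.693 = 1.0880

1.0880


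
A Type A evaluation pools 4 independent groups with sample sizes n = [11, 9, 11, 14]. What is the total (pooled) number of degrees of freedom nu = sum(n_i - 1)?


nu = sum_i (n_i - 1)
nu = ((11 - 1) + (9 - 1) + (11 - 1) + (14 - 1))
nu = 10 + 8 + 10 + 13
nu = 41

41


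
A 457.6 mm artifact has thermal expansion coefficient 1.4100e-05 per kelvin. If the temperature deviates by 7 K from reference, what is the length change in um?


dL = L * alpha * dT
= 457.6 * 1.4100e-05 * 7
= 0.0451651 mm
dL_um = 0.0451651 * 1000 = 45.1651 um

45.1651


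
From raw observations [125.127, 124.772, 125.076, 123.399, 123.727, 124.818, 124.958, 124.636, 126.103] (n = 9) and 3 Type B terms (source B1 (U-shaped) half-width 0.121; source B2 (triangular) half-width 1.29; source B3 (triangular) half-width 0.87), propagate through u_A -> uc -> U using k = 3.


mean = (125.127 + 124.772 + 125.076 + 123.399 + 123.727 + 124.818 + 124.958 + 124.636 + 126.103) / 9 = 124.7351111
s = sqrt(sum((x - mean)^2)/(n-1)) = 0.79136882
u_A = s / sqrt(n) = 0.79136882 / sqrt(9) = 0.26378961
u_B1 = 0.121 / sqrt(2) = 0.085559921
u_B2 = 1.29 / sqrt(6) = 0.52664029
u_B3 = 0.87 / sqrt(6) = 0.35517601
uc = sqrt(0.26378961^2 + 0.085559921^2 + 0.52664029^2 + 0.35517601^2) = 0.69311287
U = k * uc = 3 * 0.69311287
U = 2.0793

2.0793


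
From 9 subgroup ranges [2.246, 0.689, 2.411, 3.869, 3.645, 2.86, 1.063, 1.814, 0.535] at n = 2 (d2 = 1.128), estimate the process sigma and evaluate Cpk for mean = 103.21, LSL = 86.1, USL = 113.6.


R_bar = (2.246 + 0.689 + 2.411 + 3.869 + 3.645 + 2.86 + 1.063 + 1.814 + 0.535) / 9 = 2.1257778
sigma = R_bar / d2 = 2.1257778 / 1.128 = 1.8845548
Cp = (USL - LSL)/(6*sigma) = (113.6 - 86.1)/(6*1.8845548) = 2.4321
Cpu = (113.6 - 103.21)/(3*1.8845548) = 1.8377
Cpl = (103.21 - 86.1)/(3*1.8845548) = 3.0264
Cpk = min(Cpu, Cpl) = 1.8377

1.8377


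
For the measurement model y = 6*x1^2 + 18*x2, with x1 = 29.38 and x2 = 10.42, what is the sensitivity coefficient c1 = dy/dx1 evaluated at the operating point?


y = 6*x1^2 + 18*x2
dy/dx1 = 2*6*x1
Evaluate at x1 = 29.38: c1 = 12 * 29.38
c1 = 352.5600

352.5600


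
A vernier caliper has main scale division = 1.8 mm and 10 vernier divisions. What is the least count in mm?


LC = MSD / n_div
= 1.8 / 10
= 0.1800

0.1800


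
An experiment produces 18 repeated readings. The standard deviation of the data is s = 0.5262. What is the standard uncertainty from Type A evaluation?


u_A = s / sqrt(n)
u_A = 0.5262 / sqrt(18)
u_A = 0.5262 / 4.2426407
u_A = 0.1240

0.1240


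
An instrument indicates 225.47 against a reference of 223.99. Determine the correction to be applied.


Correction = standard - reading
= 223.99 - 225.47
= -1.4800

-1.4800


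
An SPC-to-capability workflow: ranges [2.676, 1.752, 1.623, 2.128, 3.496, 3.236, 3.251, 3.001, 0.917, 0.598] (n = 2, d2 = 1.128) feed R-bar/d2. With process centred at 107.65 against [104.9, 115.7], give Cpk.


R_bar = (2.676 + 1.752 + 1.623 + 2.128 + 3.496 + 3.236 + 3.251 + 3.001 + 0.917 + 0.598) / 10 = 2.2678
sigma = R_bar / d2 = 2.2678 / 1.128 = 2.010461
Cp = (USL - LSL)/(6*sigma) = (115.7 - 104.9)/(6*2.010461) = 0.8953
Cpu = (115.7 - 107.65)/(3*2.010461) = 1.3347
Cpl = (107.65 - 104.9)/(3*2.010461) = 0.4559
Cpk = min(Cpu, Cpl) = 0.4559

0.4559


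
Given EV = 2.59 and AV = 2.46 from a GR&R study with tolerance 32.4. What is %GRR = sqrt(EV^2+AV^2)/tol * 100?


GRR = sqrt(EV^2 + AV^2) = sqrt(2.59^2 + 2.46^2) = 3.5720722
%GRR = GRR / tol * 100 = 3.5720722 / 32.4 * 100
%GRR = 11.0249

11.0249


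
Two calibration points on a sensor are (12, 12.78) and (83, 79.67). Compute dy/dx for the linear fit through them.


slope = (y2 - y1) / (x2 - x1)
= (79.67 - 12.78) / (83 - 12)
= 66.8900 / 71
= 0.9421

0.9421


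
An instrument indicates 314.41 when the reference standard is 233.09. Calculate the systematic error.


Systematic error = measured - true
= 314.41 - 233.09
= 81.3200

81.3200


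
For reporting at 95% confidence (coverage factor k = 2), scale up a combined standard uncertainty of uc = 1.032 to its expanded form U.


U = k * uc
U = 2 * 1.032
U = 2.0640

2.0640


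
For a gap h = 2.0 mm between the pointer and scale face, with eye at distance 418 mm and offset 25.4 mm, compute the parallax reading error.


error = h * offset / d
= 2.0 * 25.4 / 418
= 0.1215

0.1215


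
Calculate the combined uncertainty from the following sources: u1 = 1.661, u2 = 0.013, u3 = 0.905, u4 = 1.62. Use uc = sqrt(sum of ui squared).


uc = sqrt(1.661^2 + 0.013^2 + 0.905^2 + 1.62^2)
uc = sqrt(6.202515)
uc = 2.4905

2.4905


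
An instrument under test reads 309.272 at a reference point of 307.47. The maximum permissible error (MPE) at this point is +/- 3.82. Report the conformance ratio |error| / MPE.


e = indication - reference = 309.272 - 307.47 = 1.8020
|e| = 1.8020
ratio = |e| / MPE = 1.8020 / 3.82
ratio = 0.4717

0.4717


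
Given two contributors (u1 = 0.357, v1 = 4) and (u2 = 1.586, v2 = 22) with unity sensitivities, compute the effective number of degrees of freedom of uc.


uc = sqrt(u1^2 + u2^2) = sqrt(0.357^2 + 1.586^2) = 1.6256829
v_eff = uc^4 / (u1^4/v1 + u2^4/v2)
= 1.6256829^4 / (0.357^4/4 + 1.586^4/22)
= 6.9846291 / 0.29166159
v_eff = 23.9477

23.9477


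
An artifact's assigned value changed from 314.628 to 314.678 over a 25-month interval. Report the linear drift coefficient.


rate = (v2 - v1) / months
= (314.678 - 314.628) / 25
= 0.0500 / 25
= 0.0020

0.0020


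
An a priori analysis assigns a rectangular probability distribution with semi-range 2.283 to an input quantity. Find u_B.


u_B = half_width / sqrt(3)
u_B = 2.283 / 1.7320508
u_B = 1.3181

1.3181


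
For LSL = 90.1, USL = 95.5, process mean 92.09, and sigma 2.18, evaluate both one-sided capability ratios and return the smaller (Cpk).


Cpu = (USL - mean) / (3*sigma) = (95.5 - 92.09) / (3*2.18) = 0.5214
Cpl = (mean - LSL) / (3*sigma) = (92.09 - 90.1) / (3*2.18) = 0.3043
Cpk = min(Cpu, Cpl) = 0.3043

0.3043


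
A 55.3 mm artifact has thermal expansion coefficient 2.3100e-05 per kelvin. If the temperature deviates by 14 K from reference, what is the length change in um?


dL = L * alpha * dT
= 55.3 * 2.3100e-05 * 14
= 0.0178840 mm
dL_um = 0.0178840 * 1000 = 17.8840 um

17.8840


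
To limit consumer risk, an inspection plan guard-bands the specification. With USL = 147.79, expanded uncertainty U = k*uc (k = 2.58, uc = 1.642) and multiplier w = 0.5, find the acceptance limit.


U = k * uc = 2.58 * 1.642 = 4.23636
guard band g = w * U = 0.5 * 4.23636 = 2.11818
AL = USL - g = 147.79 - 2.11818
AL = 145.6718

145.6718


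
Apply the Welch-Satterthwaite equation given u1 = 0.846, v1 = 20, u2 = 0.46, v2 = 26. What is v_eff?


uc = sqrt(u1^2 + u2^2) = sqrt(0.846^2 + 0.46^2) = 0.96297248
v_eff = uc^4 / (u1^4/v1 + u2^4/v2)
= 0.96297248^4 / (0.846^4/20 + 0.46^4/26)
= 0.85991496 / 0.027334568
v_eff = 31.4589

31.4589


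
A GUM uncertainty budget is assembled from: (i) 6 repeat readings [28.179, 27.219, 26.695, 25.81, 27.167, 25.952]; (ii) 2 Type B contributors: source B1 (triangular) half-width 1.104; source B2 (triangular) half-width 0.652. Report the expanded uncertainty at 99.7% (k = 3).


mean = (28.179 + 27.219 + 26.695 + 25.81 + 27.167 + 25.952) / 6 = 26.837
s = sqrt(sum((x - mean)^2)/(n-1)) = 0.88474923
u_A = s / sqrt(n) = 0.88474923 / sqrt(6) = 0.36119736
u_B1 = 1.104 / sqrt(6) = 0.45070611
u_B2 = 0.652 / sqrt(6) = 0.26617789
uc = sqrt(0.36119736^2 + 0.45070611^2 + 0.26617789^2) = 0.63596399
U = k * uc = 3 * 0.63596399
U = 1.9079

1.9079


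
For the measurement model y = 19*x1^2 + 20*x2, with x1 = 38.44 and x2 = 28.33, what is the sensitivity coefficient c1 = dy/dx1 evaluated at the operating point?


y = 19*x1^2 + 20*x2
dy/dx1 = 2*19*x1
Evaluate at x1 = 38.44: c1 = 38 * 38.44
c1 = 1460.7200

1460.7200


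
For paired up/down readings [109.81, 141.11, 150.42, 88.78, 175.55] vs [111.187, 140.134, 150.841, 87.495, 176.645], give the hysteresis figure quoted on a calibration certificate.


|109.81 - 111.187| = 1.3770
|141.11 - 140.134| = 0.9760
|150.42 - 150.841| = 0.4210
|88.78 - 87.495| = 1.2850
|175.55 - 176.645| = 1.0950
hysteresis = max(diffs) = 1.3770

1.3770


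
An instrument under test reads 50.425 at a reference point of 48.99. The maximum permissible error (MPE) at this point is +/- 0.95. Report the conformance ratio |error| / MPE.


e = indication - reference = 50.425 - 48.99 = 1.4350
|e| = 1.4350
ratio = |e| / MPE = 1.4350 / 0.95
ratio = 1.5105

1.5105


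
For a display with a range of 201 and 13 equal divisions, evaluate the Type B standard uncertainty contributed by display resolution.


resolution = range / divisions
resolution = 201 / 13 = 15.461538
u_res = resolution / (2*sqrt(3))
u_res = 15.461538 / 3.4641016
u_res = 4.4634

4.4634


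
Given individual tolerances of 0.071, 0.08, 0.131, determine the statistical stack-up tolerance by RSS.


RSS = sqrt(0.071^2 + 0.08^2 + 0.131^2)
= sqrt(0.028602)
= 0.1691

0.1691


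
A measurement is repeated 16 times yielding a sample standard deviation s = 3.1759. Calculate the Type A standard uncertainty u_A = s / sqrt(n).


u_A = s / sqrt(n)
u_A = 3.1759 / sqrt(16)
u_A = 3.1759 / 4
u_A = 0.7940

0.7940


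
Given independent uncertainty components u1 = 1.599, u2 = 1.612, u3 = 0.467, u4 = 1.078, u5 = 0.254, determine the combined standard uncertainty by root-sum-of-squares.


uc = sqrt(1.599^2 + 1.612^2 + 0.467^2 + 1.078^2 + 0.254^2)
uc = sqrt(6.600034)
uc = 2.5691

2.5691


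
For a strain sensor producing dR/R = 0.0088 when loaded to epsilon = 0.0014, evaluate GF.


GF = (dR/R) / epsilon
= 0.0088 / 0.0014
= 6.2857

6.2857


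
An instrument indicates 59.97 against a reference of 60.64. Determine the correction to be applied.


Correction = standard - reading
= 60.64 - 59.97
= 0.6700

0.6700


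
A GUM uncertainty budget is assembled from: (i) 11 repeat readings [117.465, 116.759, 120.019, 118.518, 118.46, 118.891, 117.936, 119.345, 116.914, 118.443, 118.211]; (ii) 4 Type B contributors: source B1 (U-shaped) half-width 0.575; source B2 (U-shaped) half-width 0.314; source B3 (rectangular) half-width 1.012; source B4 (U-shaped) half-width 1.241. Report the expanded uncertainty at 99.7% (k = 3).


mean = (117.465 + 116.759 + 120.019 + 118.518 + 118.46 + 118.891 + 117.936 + 119.345 + 116.914 + 118.443 + 118.211) / 11 = 118.2691818
s = sqrt(sum((x - mean)^2)/(n-1)) = 0.98044437
u_A = s / sqrt(n) = 0.98044437 / sqrt(11) = 0.2956151
u_B1 = 0.575 / sqrt(2) = 0.4065864
u_B2 = 0.314 / sqrt(2) = 0.22203153
u_B3 = 1.012 / sqrt(3) = 0.58427847
u_B4 = 1.241 / sqrt(2) = 0.87751952
uc = sqrt(0.2956151^2 + 0.4065864^2 + 0.22203153^2 + 0.58427847^2 + 0.87751952^2) = 1.1888737
U = k * uc = 3 * 1.1888737
U = 3.5666

3.5666


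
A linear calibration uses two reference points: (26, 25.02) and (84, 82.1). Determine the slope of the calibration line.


slope = (y2 - y1) / (x2 - x1)
= (82.1 - 25.02) / (84 - 26)
= 57.0800 / 58
= 0.9841

0.9841


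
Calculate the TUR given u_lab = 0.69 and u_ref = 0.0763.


TUR = u_lab / u_ref
= 0.69 / 0.0763
= 9.0433

9.0433


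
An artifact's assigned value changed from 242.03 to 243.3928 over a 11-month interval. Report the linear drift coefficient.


rate = (v2 - v1) / months
= (243.3928 - 242.03) / 11
= 1.3628 / 11
= 0.1239

0.1239


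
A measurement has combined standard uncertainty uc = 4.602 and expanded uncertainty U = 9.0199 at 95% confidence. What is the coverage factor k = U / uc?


k = U / uc
k = 9.0199 / 4.602
k = 1.96

1.96


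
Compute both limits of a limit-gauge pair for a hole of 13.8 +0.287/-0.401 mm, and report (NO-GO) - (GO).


GO = nominal - lower_tol (smallest hole = maximum material condition)
GO = 13.8 - 0.401 = 13.399
NO-GO = nominal + upper_tol (largest hole = least material condition)
NO-GO = 13.8 + 0.287 = 14.087
spread = NO-GO - GO = 14.087 - 13.399 = 0.6880

0.6880


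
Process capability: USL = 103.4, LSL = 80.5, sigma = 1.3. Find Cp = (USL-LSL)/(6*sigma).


Cp = (USL - LSL) / (6 * sigma)
= (103.4 - 80.5) / (6 * 1.3)
= 22.9000 / 7.8000
= 2.9359

2.9359


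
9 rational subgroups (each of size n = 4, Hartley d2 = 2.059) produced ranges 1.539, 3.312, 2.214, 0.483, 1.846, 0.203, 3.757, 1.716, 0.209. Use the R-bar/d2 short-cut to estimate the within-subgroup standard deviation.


R_bar = (1.539 + 3.312 + 2.214 + 0.483 + 1.846 + 0.203 + 3.757 + 1.716 + 0.209) / 9
R_bar = 15.279 / 9 = 1.6976667
sigma_hat = R_bar / d2 = 1.6976667 / 2.059 = 0.8245

0.8245


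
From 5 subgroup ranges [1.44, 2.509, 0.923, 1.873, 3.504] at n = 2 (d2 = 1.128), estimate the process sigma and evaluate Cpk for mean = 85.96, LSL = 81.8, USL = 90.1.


R_bar = (1.44 + 2.509 + 0.923 + 1.873 + 3.504) / 5 = 2.0498
sigma = R_bar / d2 = 2.0498 / 1.128 = 1.8171986
Cp = (USL - LSL)/(6*sigma) = (90.1 - 81.8)/(6*1.8171986) = 0.7612
Cpu = (90.1 - 85.96)/(3*1.8171986) = 0.7594
Cpl = (85.96 - 81.8)/(3*1.8171986) = 0.7631
Cpk = min(Cpu, Cpl) = 0.7594

0.7594


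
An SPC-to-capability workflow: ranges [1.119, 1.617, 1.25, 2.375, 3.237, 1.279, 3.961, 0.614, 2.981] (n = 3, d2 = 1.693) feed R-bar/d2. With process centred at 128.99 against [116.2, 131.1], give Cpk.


R_bar = (1.119 + 1.617 + 1.25 + 2.375 + 3.237 + 1.279 + 3.961 + 0.614 + 2.981) / 9 = 2.0481111
sigma = R_bar / d2 = 2.0481111 / 1.693 = 1.2097526
Cp = (USL - LSL)/(6*sigma) = (131.1 - 116.2)/(6*1.2097526) = 2.0528
Cpu = (131.1 - 128.99)/(3*1.2097526) = 0.5814
Cpl = (128.99 - 116.2)/(3*1.2097526) = 3.5241
Cpk = min(Cpu, Cpl) = 0.5814

0.5814


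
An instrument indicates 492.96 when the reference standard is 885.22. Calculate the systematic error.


Systematic error = measured - true
= 492.96 - 885.22
= -392.2600

-392.2600


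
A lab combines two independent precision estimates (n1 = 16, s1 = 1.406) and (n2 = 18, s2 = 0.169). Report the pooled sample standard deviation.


s_p = sqrt(((n1-1)*s1^2 + (n2-1)*s2^2) / (n1+n2-2))
numerator = (16-1)*1.406^2 + (18-1)*0.169^2 = 29.65254 + 0.485537 = 30.138077
denominator = 16 + 18 - 2 = 32
s_p^2 = 30.138077 / 32 = 0.94181491
s_p = sqrt(0.94181491) = 0.9705

0.9705


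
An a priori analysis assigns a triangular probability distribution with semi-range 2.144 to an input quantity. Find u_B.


u_B = half_width / sqrt(6)
u_B = 2.144 / 2.4494897
u_B = 0.8753

0.8753


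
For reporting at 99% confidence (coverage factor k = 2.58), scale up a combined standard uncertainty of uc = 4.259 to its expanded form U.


U = k * uc
U = 2.58 * 4.259
U = 10.9882

10.9882


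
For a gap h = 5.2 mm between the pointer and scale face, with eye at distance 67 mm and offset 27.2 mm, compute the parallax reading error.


error = h * offset / d
= 5.2 * 27.2 / 67
= 2.1110

2.1110


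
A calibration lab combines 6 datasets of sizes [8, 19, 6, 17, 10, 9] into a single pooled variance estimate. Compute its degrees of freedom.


nu = sum_i (n_i - 1)
nu = ((8 - 1) + (19 - 1) + (6 - 1) + (17 - 1) + (10 - 1) + (9 - 1))
nu = 7 + 18 + 5 + 16 + 9 + 8
nu = 63

63


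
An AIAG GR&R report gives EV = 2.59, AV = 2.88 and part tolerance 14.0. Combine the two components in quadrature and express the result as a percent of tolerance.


GRR = sqrt(EV^2 + AV^2) = sqrt(2.59^2 + 2.88^2) = 3.8733061
%GRR = GRR / tol * 100 = 3.8733061 / 14.0 * 100
%GRR = 27.6665

27.6665


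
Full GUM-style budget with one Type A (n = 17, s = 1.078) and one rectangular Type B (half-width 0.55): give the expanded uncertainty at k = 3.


u_A = s / sqrt(n) = 1.078 / sqrt(17) = 0.2614534
u_B = half_width / sqrt(3) = 0.55 / sqrt(3) = 0.31754265
uc = sqrt(u_A^2 + u_B^2) = sqrt(0.2614534^2 + 0.31754265^2) = 0.4113286
U = k * uc = 3 * 0.4113286
U = 1.2340

1.2340


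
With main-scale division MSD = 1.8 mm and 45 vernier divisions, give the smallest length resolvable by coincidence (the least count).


LC = MSD / n_div
= 1.8 / 45
= 0.0400

0.0400


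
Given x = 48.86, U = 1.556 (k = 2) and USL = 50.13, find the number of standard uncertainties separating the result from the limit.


u = U / k = 1.556 / 2 = 0.778
margin = |USL - x| = |50.13 - 48.86| = 1.27
z = margin / u = 1.27 / 0.778
z = 1.6324

1.6324


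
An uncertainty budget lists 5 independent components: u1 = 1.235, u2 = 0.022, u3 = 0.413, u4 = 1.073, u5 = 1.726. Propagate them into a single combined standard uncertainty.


uc = sqrt(1.235^2 + 0.022^2 + 0.413^2 + 1.073^2 + 1.726^2)
uc = sqrt(5.826683)
uc = 2.4139

2.4139


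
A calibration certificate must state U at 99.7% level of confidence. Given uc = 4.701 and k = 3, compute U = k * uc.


U = k * uc
U = 3 * 4.701
U = 14.1030

14.1030


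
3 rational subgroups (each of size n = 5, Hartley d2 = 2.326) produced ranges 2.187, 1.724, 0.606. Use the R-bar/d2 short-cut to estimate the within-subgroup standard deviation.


R_bar = (2.187 + 1.724 + 0.606) / 3
R_bar = 4.517 / 3 = 1.5056667
sigma_hat = R_bar / d2 = 1.5056667 / 2.326 = 0.6473

0.6473


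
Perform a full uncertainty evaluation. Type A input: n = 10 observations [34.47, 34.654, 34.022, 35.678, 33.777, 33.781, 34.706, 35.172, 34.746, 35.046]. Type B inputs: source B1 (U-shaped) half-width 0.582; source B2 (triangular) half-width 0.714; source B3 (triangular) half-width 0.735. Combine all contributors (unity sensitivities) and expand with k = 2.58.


mean = (34.47 + 34.654 + 34.022 + 35.678 + 33.777 + 33.781 + 34.706 + 35.172 + 34.746 + 35.046) / 10 = 34.6052
s = sqrt(sum((x - mean)^2)/(n-1)) = 0.61666267
u_A = s / sqrt(n) = 0.61666267 / sqrt(10) = 0.19500586
u_B1 = 0.582 / sqrt(2) = 0.41153615
u_B2 = 0.714 / sqrt(6) = 0.29148928
u_B3 = 0.735 / sqrt(6) = 0.30006249
uc = sqrt(0.19500586^2 + 0.41153615^2 + 0.29148928^2 + 0.30006249^2) = 0.61837916
U = k * uc = 2.58 * 0.61837916
U = 1.5954

1.5954


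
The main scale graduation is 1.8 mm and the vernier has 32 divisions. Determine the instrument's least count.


LC = MSD / n_div
= 1.8 / 32
= 0.0563

0.0563


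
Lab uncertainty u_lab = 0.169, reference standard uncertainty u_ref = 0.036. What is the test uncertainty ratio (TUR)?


TUR = u_lab / u_ref
= 0.169 / 0.036
= 4.6944

4.6944


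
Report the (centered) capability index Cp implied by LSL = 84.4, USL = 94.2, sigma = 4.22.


Cp = (USL - LSL) / (6 * sigma)
= (94.2 - 84.4) / (6 * 4.22)
= 9.8000 / 25.3200
= 0.3870

0.3870


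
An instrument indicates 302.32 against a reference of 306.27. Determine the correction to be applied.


Correction = standard - reading
= 306.27 - 302.32
= 3.9500

3.9500


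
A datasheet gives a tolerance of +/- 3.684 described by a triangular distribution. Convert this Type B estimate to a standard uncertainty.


u_B = half_width / sqrt(6)
u_B = 3.684 / 2.4494897
u_B = 1.5040

1.5040


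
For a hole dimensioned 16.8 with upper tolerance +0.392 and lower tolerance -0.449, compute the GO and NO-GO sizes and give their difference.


GO = nominal - lower_tol (smallest hole = maximum material condition)
GO = 16.8 - 0.449 = 16.351
NO-GO = nominal + upper_tol (largest hole = least material condition)
NO-GO = 16.8 + 0.392 = 17.192
spread = NO-GO - GO = 17.192 - 16.351 = 0.8410

0.8410


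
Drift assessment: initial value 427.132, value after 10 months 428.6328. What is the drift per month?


rate = (v2 - v1) / months
= (428.6328 - 427.132) / 10
= 1.5008 / 10
= 0.1501

0.1501


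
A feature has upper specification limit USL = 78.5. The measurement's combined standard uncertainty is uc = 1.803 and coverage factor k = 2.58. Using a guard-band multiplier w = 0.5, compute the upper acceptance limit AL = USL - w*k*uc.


U = k * uc = 2.58 * 1.803 = 4.65174
guard band g = w * U = 0.5 * 4.65174 = 2.32587
AL = USL - g = 78.5 - 2.32587
AL = 76.1741

76.1741


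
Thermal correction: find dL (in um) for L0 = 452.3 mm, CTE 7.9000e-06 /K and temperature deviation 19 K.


dL = L * alpha * dT
= 452.3 * 7.9000e-06 * 19
= 0.0678902 mm
dL_um = 0.0678902 * 1000 = 67.8902 um

67.8902


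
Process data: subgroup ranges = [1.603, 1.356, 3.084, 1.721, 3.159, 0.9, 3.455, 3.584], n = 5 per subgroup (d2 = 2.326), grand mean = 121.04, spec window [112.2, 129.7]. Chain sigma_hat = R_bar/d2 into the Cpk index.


R_bar = (1.603 + 1.356 + 3.084 + 1.721 + 3.159 + 0.9 + 3.455 + 3.584) / 8 = 2.35775
sigma = R_bar / d2 = 2.35775 / 2.326 = 1.01365
Cp = (USL - LSL)/(6*sigma) = (129.7 - 112.2)/(6*1.01365) = 2.8774
Cpu = (129.7 - 121.04)/(3*1.01365) = 2.8478
Cpl = (121.04 - 112.2)/(3*1.01365) = 2.9070
Cpk = min(Cpu, Cpl) = 2.8478

2.8478


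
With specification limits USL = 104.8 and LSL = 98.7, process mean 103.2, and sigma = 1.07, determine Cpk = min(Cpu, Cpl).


Cpu = (USL - mean) / (3*sigma) = (104.8 - 103.2) / (3*1.07) = 0.4984
Cpl = (mean - LSL) / (3*sigma) = (103.2 - 98.7) / (3*1.07) = 1.4019
Cpk = min(Cpu, Cpl) = 0.4984

0.4984


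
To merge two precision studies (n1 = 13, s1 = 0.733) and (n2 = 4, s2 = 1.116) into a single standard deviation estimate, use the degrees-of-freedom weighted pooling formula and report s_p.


s_p = sqrt(((n1-1)*s1^2 + (n2-1)*s2^2) / (n1+n2-2))
numerator = (13-1)*0.733^2 + (4-1)*1.116^2 = 6.447468 + 3.736368 = 10.183836
denominator = 13 + 4 - 2 = 15
s_p^2 = 10.183836 / 15 = 0.6789224
s_p = sqrt(0.6789224) = 0.8240

0.8240


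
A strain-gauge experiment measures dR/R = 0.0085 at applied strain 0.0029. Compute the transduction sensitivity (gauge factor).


GF = (dR/R) / epsilon
= 0.0085 / 0.0029
= 2.9310

2.9310


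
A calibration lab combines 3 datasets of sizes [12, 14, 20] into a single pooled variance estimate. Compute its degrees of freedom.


nu = sum_i (n_i - 1)
nu = ((12 - 1) + (14 - 1) + (20 - 1))
nu = 11 + 13 + 19
nu = 43

43


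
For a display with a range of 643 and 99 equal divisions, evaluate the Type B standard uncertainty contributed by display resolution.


resolution = range / divisions
resolution = 643 / 99 = 6.4949495
u_res = resolution / (2*sqrt(3))
u_res = 6.4949495 / 3.4641016
u_res = 1.8749

1.8749


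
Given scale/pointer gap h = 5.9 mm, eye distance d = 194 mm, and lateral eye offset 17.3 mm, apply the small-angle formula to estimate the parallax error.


error = h * offset / d
= 5.9 * 17.3 / 194
= 0.5261

0.5261


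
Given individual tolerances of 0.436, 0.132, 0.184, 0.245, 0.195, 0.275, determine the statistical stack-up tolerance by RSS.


RSS = sqrt(0.436^2 + 0.132^2 + 0.184^2 + 0.245^2 + 0.195^2 + 0.275^2)
= sqrt(0.415051)
= 0.6442

0.6442


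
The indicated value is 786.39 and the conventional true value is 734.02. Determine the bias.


Systematic error = measured - true
= 786.39 - 734.02
= 52.3700

52.3700


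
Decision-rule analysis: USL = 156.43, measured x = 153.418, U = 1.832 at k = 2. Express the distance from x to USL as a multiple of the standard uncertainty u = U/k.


u = U / k = 1.832 / 2 = 0.916
margin = |USL - x| = |156.43 - 153.418| = 3.012
z = margin / u = 3.012 / 0.916
z = 3.2882

3.2882


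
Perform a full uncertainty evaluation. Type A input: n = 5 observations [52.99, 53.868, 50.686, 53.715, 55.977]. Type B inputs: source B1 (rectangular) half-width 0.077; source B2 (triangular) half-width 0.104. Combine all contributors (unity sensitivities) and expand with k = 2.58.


mean = (52.99 + 53.868 + 50.686 + 53.715 + 55.977) / 5 = 53.4472
s = sqrt(sum((x - mean)^2)/(n-1)) = 1.9027569
u_A = s / sqrt(n) = 1.9027569 / sqrt(5) = 0.85093875
u_B1 = 0.077 / sqrt(3) = 0.044455971
u_B2 = 0.104 / sqrt(6) = 0.042457822
uc = sqrt(0.85093875^2 + 0.044455971^2 + 0.042457822^2) = 0.85315635
U = k * uc = 2.58 * 0.85315635
U = 2.2011

2.2011
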